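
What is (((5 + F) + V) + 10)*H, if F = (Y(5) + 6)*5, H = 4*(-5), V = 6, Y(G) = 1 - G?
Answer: -620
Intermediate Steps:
H = -20
F = 10 (F = ((1 - 1*5) + 6)*5 = ((1 - 5) + 6)*5 = (-4 + 6)*5 = 2*5 = 10)
(((5 + F) + V) + 10)*H = (((5 + 10) + 6) + 10)*(-20) = ((15 + 6) + 10)*(-20) = (21 + 10)*(-20) = 31*(-20) = -620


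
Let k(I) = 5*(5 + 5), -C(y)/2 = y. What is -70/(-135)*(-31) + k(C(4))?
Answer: 916/27 ≈ 33.926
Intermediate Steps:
C(y) = -2*y
k(I) = 50 (k(I) = 5*10 = 50)
-70/(-135)*(-31) + k(C(4)) = -70/(-135)*(-31) + 50 = -70*(-1/135)*(-31) + 50 = (14/27)*(-31) + 50 = -434/27 + 50 = 916/27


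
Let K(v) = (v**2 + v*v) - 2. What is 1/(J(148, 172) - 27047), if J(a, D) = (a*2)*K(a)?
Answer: 1/12939529 ≈ 7.7283e-8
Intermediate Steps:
K(v) = -2 + 2*v**2 (K(v) = (v**2 + v**2) - 2 = 2*v**2 - 2 = -2 + 2*v**2)
J(a, D) = 2*a*(-2 + 2*a**2) (J(a, D) = (a*2)*(-2 + 2*a**2) = (2*a)*(-2 + 2*a**2) = 2*a*(-2 + 2*a**2))
1/(J(148, 172) - 27047) = 1/(4*148*(-1 + 148**2) - 27047) = 1/(4*148*(-1 + 21904) - 27047) = 1/(4*148*21903 - 27047) = 1/(12966576 - 27047) = 1/12939529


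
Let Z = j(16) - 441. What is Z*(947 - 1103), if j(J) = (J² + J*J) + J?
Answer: -13572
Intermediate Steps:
j(J) = J + 2*J² (j(J) = (J² + J²) + J = 2*J² + J = J + 2*J²)
Z = 87 (Z = 16*(1 + 2*16) - 441 = 16*(1 + 32) - 441 = 16*33 - 441 = 528 - 441 = 87)
Z*(947 - 1103) = 87*(947 - 1103) = 87*(-156) = -13572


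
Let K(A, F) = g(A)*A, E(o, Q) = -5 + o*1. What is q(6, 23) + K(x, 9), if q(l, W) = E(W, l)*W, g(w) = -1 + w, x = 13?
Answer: 570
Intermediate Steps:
E(o, Q) = -5 + o
q(l, W) = W*(-5 + W) (q(l, W) = (-5 + W)*W = W*(-5 + W))
K(A, F) = A*(-1 + A) (K(A, F) = (-1 + A)*A = A*(-1 + A))
q(6, 23) + K(x, 9) = 23*(-5 + 23) + 13*(-1 + 13) = 23*18 + 13*12 = 414 + 156 = 570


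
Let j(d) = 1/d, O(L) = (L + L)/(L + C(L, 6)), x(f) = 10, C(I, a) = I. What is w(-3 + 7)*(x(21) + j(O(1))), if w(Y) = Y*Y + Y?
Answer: 220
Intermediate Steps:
O(L) = 1 (O(L) = (L + L)/(L + L) = (2*L)/((2*L)) = (2*L)*(1/(2*L)) = 1)
w(Y) = Y + Y² (w(Y) = Y² + Y = Y + Y²)
w(-3 + 7)*(x(21) + j(O(1))) = ((-3 + 7)*(1 + (-3 + 7)))*(10 + 1/1) = (4*(1 + 4))*(10 + 1) = (4*5)*11 = 20*11 = 220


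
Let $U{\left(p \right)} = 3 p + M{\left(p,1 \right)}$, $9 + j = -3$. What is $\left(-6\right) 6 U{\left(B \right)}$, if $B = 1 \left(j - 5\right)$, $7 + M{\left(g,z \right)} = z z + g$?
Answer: $2664$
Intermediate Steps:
$j = -12$ ($j = -9 - 3 = -12$)
$M{\left(g,z \right)} = -7 + g + z^{2}$ ($M{\left(g,z \right)} = -7 + \left(z z + g\right) = -7 + \left(z^{2} + g\right) = -7 + \left(g + z^{2}\right) = -7 + g + z^{2}$)
$B = -17$ ($B = 1 \left(-12 - 5\right) = 1 \left(-17\right) = -17$)
$U{\left(p \right)} = -6 + 4 p$ ($U{\left(p \right)} = 3 p + \left(-7 + p + 1^{2}\right) = 3 p + \left(-7 + p + 1\right) = 3 p + \left(-6 + p\right) = -6 + 4 p$)
$\left(-6\right) 6 U{\left(B \right)} = \left(-6\right) 6 \left(-6 + 4 \left(-17\right)\right) = - 36 \left(-6 - 68\right) = \left(-36\right) \left(-74\right) = 2664$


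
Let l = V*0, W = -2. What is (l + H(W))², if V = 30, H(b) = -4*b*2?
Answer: 256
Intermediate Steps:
H(b) = -8*b
l = 0 (l = 30*0 = 0)
(l + H(W))² = (0 - 8*(-2))² = (0 + 16)² = 16² = 256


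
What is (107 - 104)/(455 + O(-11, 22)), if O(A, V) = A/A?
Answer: 1/152 ≈ 0.0065789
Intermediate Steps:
O(A, V) = 1
(107 - 104)/(455 + O(-11, 22)) = (107 - 104)/(455 + 1) = 3/456 = 3*(1/456) = 1/152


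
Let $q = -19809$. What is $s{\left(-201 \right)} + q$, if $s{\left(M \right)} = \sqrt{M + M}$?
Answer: $-19809 + i \sqrt{402} \approx -19809.0 + 20.05 i$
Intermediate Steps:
$s{\left(M \right)} = \sqrt{2} \sqrt{M}$ ($s{\left(M \right)} = \sqrt{2 M} = \sqrt{2} \sqrt{M}$)
$s{\left(-201 \right)} + q = \sqrt{2} \sqrt{-201} - 19809 = \sqrt{2} i \sqrt{201} - 19809 = i \sqrt{402} - 19809 = -19809 + i \sqrt{402}$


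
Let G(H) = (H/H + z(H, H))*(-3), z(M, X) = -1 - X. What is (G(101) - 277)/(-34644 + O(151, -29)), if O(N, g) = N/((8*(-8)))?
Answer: -1664/2217367 ≈ -0.00075044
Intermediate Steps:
O(N, g) = -N/64 (O(N, g) = N/(-64) = N*(-1/64) = -N/64)
G(H) = 3*H (G(H) = (H/H + (-1 - H))*(-3) = (1 + (-1 - H))*(-3) = -H*(-3) = 3*H)
(G(101) - 277)/(-34644 + O(151, -29)) = (3*101 - 277)/(-34644 - 1/64*151) = (303 - 277)/(-34644 - 151/64) = 26/(-2217367/64) = 26*(-64/2217367) = -1664/2217367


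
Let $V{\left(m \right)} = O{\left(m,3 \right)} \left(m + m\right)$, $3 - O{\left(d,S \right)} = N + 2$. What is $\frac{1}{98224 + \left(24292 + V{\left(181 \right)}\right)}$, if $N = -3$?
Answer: $\frac{1}{123964} \approx 8.0669 \cdot 10^{-6}$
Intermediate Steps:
$O{\left(d,S \right)} = 4$ ($O{\left(d,S \right)} = 3 - \left(-3 + 2\right) = 3 - -1 = 3 + 1 = 4$)
$V{\left(m \right)} = 8 m$ ($V{\left(m \right)} = 4 \left(m + m\right) = 4 \cdot 2 m = 8 m$)
$\frac{1}{98224 + \left(24292 + V{\left(181 \right)}\right)} = \frac{1}{98224 + \left(24292 + 8 \cdot 181\right)} = \frac{1}{98224 + \left(24292 + 1448\right)} = \frac{1}{98224 + 25740} = \frac{1}{123964}$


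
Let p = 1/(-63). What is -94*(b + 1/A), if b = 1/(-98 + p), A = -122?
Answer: 651467/376675 ≈ 1.7295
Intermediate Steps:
p = -1/63 ≈ -0.015873
b = -63/6175 (b = 1/(-98 - 1/63) = 1/(-6175/63) = -63/6175 ≈ -0.010202)
-94*(b + 1/A) = -94*(-63/6175 + 1/(-122)) = -94*(-63/6175 - 1/122) = -94*(-13861/753350) = 651467/376675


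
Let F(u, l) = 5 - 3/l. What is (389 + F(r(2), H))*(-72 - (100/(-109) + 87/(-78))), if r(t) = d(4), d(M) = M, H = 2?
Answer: -155655295/5668 ≈ -27462.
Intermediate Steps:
r(t) = 4
(389 + F(r(2), H))*(-72 - (100/(-109) + 87/(-78))) = (389 + (5 - 3/2))*(-72 - (100/(-109) + 87/(-78))) = (389 + (5 - 3*½))*(-72 - (100*(-1/109) + 87*(-1/78))) = (389 + (5 - 3/2))*(-72 - (-100/109 - 29/26)) = (389 + 7/2)*(-72 - 1*(-5761/2834)) = 785*(-72 + 5761/2834)/2 = (785/2)*(-198287/2834) = -155655295/5668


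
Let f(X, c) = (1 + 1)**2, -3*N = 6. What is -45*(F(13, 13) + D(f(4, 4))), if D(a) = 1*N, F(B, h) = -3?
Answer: 225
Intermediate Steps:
N = -2 (N = -1/3*6 = -2)
f(X, c) = 4 (f(X, c) = 2**2 = 4)
D(a) = -2 (D(a) = 1*(-2) = -2)
-45*(F(13, 13) + D(f(4, 4))) = -45*(-3 - 2) = -45*(-5) = 225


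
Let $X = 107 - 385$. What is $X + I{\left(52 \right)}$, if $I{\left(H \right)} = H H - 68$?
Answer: $2358$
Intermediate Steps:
$I{\left(H \right)} = -68 + H^{2}$ ($I{\left(H \right)} = H^{2} - 68 = -68 + H^{2}$)
$X = -278$ ($X = 107 - 385 = -278$)
$X + I{\left(52 \right)} = -278 - \left(68 - 52^{2}\right) = -278 + \left(-68 + 2704\right) = -278 + 2636 = 2358$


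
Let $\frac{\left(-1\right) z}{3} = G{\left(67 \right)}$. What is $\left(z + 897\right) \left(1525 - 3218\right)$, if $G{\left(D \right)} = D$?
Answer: $-1178328$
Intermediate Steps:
$z = -201$ ($z = \left(-3\right) 67 = -201$)
$\left(z + 897\right) \left(1525 - 3218\right) = \left(-201 + 897\right) \left(1525 - 3218\right) = 696 \left(-1693\right) = -1178328$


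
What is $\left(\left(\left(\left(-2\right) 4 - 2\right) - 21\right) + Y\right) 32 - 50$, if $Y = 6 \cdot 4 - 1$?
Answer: $-306$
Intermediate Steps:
$Y = 23$ ($Y = 24 - 1 = 23$)
$\left(\left(\left(\left(-2\right) 4 - 2\right) - 21\right) + Y\right) 32 - 50 = \left(\left(\left(\left(-2\right) 4 - 2\right) - 21\right) + 23\right) 32 - 50 = \left(\left(\left(-8 - 2\right) - 21\right) + 23\right) 32 - 50 = \left(\left(-10 - 21\right) + 23\right) 32 - 50 = \left(-31 + 23\right) 32 - 50 = \left(-8\right) 32 - 50 = -256 - 50 = -306$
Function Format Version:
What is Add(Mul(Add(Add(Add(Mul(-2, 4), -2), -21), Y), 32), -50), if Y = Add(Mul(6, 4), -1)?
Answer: -306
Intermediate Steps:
Y = 23 (Y = Add(24, -1) = 23)
Add(Mul(Add(Add(Add(Mul(-2, 4), -2), -21), Y), 32), -50) = Add(Mul(Add(Add(Add(Mul(-2, 4), -2), -21), 23), 32), -50) = Add(Mul(Add(Add(Add(-8, -2), -21), 23), 32), -50) = Add(Mul(Add(Add(-10, -21), 23), 32), -50) = Add(Mul(Add(-31, 23), 32), -50) = Add(Mul(-8, 32), -50) = Add(-256, -50) = -306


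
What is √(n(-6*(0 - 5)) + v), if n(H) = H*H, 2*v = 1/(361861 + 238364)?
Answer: 13*√306975664722/240090 ≈ 30.000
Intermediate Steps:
v = 1/1200450 (v = 1/(2*(361861 + 238364)) = (½)/600225 = (½)*(1/600225) = 1/1200450 ≈ 8.3302e-7)
n(H) = H²
√(n(-6*(0 - 5)) + v) = √((-6*(0 - 5))² + 1/1200450) = √((-6*(-5))² + 1/1200450) = √(30² + 1/1200450) = √(900 + 1/1200450) = √(1080405001/1200450) = 13*√306975664722/240090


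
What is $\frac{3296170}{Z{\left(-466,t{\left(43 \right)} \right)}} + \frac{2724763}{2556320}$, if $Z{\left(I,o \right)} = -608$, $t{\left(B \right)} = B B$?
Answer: $- \frac{263262769953}{48570080} \approx -5420.3$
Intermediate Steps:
$t{\left(B \right)} = B^{2}$
$\frac{3296170}{Z{\left(-466,t{\left(43 \right)} \right)}} + \frac{2724763}{2556320} = \frac{3296170}{-608} + \frac{2724763}{2556320} = 3296170 \left(- \frac{1}{608}\right) + 2724763 \cdot \frac{1}{2556320} = - \frac{1648085}{304} + \frac{2724763}{2556320} = - \frac{263262769953}{48570080}$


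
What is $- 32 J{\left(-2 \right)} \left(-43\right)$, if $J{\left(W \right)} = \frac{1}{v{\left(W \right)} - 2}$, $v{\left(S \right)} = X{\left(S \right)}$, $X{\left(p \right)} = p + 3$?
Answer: $-1376$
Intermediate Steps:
$X{\left(p \right)} = 3 + p$
$v{\left(S \right)} = 3 + S$
$J{\left(W \right)} = \frac{1}{1 + W}$ ($J{\left(W \right)} = \frac{1}{\left(3 + W\right) - 2} = \frac{1}{1 + W}$)
$- 32 J{\left(-2 \right)} \left(-43\right) = - \frac{32}{1 - 2} \left(-43\right) = - \frac{32}{-1} \left(-43\right) = \left(-32\right) \left(-1\right) \left(-43\right) = 32 \left(-43\right) = -1376$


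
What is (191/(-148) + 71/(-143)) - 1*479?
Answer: -10175377/21164 ≈ -480.79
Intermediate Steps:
(191/(-148) + 71/(-143)) - 1*479 = (191*(-1/148) + 71*(-1/143)) - 479 = (-191/148 - 71/143) - 479 = -37821/21164 - 479 = -10175377/21164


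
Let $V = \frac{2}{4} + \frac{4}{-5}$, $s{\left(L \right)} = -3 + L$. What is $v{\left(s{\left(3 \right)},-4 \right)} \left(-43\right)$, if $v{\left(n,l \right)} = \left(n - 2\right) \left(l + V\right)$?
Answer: $- \frac{1849}{5} \approx -369.8$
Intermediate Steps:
$V = - \frac{3}{10}$ ($V = 2 \cdot \frac{1}{4} + 4 \left(- \frac{1}{5}\right) = \frac{1}{2} - \frac{4}{5} = - \frac{3}{10} \approx -0.3$)
$v{\left(n,l \right)} = \left(-2 + n\right) \left(- \frac{3}{10} + l\right)$ ($v{\left(n,l \right)} = \left(n - 2\right) \left(l - \frac{3}{10}\right) = \left(-2 + n\right) \left(- \frac{3}{10} + l\right)$)
$v{\left(s{\left(3 \right)},-4 \right)} \left(-43\right) = \left(\frac{3}{5} - -8 - \frac{3 \left(-3 + 3\right)}{10} - 4 \left(-3 + 3\right)\right) \left(-43\right) = \left(\frac{3}{5} + 8 - 0 - 0\right) \left(-43\right) = \left(\frac{3}{5} + 8 + 0 + 0\right) \left(-43\right) = \frac{43}{5} \left(-43\right) = - \frac{1849}{5}$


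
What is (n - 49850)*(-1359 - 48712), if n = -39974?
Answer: 4497577504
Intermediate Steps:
(n - 49850)*(-1359 - 48712) = (-39974 - 49850)*(-1359 - 48712) = -89824*(-50071) = 4497577504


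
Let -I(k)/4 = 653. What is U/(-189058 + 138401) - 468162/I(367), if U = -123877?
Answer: 12019624579/66158042 ≈ 181.68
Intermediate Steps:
I(k) = -2612 (I(k) = -4*653 = -2612)
U/(-189058 + 138401) - 468162/I(367) = -123877/(-189058 + 138401) - 468162/(-2612) = -123877/(-50657) - 468162*(-1/2612) = -123877*(-1/50657) + 234081/1306 = 123877/50657 + 234081/1306 = 12019624579/66158042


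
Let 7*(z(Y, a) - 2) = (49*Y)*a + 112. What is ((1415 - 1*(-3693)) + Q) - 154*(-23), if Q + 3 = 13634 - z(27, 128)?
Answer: -1929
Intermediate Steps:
z(Y, a) = 18 + 7*Y*a (z(Y, a) = 2 + ((49*Y)*a + 112)/7 = 2 + (49*Y*a + 112)/7 = 2 + (112 + 49*Y*a)/7 = 2 + (16 + 7*Y*a) = 18 + 7*Y*a)
Q = -10579 (Q = -3 + (13634 - (18 + 7*27*128)) = -3 + (13634 - (18 + 24192)) = -3 + (13634 - 1*24210) = -3 + (13634 - 24210) = -3 - 10576 = -10579)
((1415 - 1*(-3693)) + Q) - 154*(-23) = ((1415 - 1*(-3693)) - 10579) - 154*(-23) = ((1415 + 3693) - 10579) + 3542 = (5108 - 10579) + 3542 = -5471 + 3542 = -1929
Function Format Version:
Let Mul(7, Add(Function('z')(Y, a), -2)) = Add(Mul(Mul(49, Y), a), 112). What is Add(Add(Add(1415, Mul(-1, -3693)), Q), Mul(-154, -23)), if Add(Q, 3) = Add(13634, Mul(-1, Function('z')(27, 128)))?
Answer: -1929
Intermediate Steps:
Function('z')(Y, a) = Add(18, Mul(7, Y, a)) (Function('z')(Y, a) = Add(2, Mul(Rational(1, 7), Add(Mul(Mul(49, Y), a), 112))) = Add(2, Mul(Rational(1, 7), Add(Mul(49, Y, a), 112))) = Add(2, Mul(Rational(1, 7), Add(112, Mul(49, Y, a)))) = Add(2, Add(16, Mul(7, Y, a))) = Add(18, Mul(7, Y, a)))
Q = -10579 (Q = Add(-3, Add(13634, Mul(-1, Add(18, Mul(7, 27, 128))))) = Add(-3, Add(13634, Mul(-1, Add(18, 24192)))) = Add(-3, Add(13634, Mul(-1, 24210))) = Add(-3, Add(13634, -24210)) = Add(-3, -10576) = -10579)
Add(Add(Add(1415, Mul(-1, -3693)), Q), Mul(-154, -23)) = Add(Add(Add(1415, Mul(-1, -3693)), -10579), Mul(-154, -23)) = Add(Add(Add(1415, 3693), -10579), 3542) = Add(Add(5108, -10579), 3542) = Add(-5471, 3542) = -1929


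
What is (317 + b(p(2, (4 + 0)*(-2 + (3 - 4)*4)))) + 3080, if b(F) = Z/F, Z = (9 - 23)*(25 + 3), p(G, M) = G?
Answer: 3201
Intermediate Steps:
Z = -392 (Z = -14*28 = -392)
b(F) = -392/F
(317 + b(p(2, (4 + 0)*(-2 + (3 - 4)*4)))) + 3080 = (317 - 392/2) + 3080 = (317 - 392*½) + 3080 = (317 - 196) + 3080 = 121 + 3080 = 3201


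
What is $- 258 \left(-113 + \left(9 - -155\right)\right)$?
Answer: $-13158$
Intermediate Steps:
$- 258 \left(-113 + \left(9 - -155\right)\right) = - 258 \left(-113 + \left(9 + 155\right)\right) = - 258 \left(-113 + 164\right) = \left(-258\right) 51 = -13158$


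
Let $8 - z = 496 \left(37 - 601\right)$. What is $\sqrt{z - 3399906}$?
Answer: $i \sqrt{3120154} \approx 1766.4 i$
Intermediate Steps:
$z = 279752$ ($z = 8 - 496 \left(37 - 601\right) = 8 - 496 \left(-564\right) = 8 - -279744 = 8 + 279744 = 279752$)
$\sqrt{z - 3399906} = \sqrt{279752 - 3399906} = \sqrt{-3120154} = i \sqrt{3120154}$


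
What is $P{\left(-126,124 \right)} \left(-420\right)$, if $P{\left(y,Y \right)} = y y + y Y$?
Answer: $-105840$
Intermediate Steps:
$P{\left(y,Y \right)} = y^{2} + Y y$
$P{\left(-126,124 \right)} \left(-420\right) = - 126 \left(124 - 126\right) \left(-420\right) = \left(-126\right) \left(-2\right) \left(-420\right) = 252 \left(-420\right) = -105840$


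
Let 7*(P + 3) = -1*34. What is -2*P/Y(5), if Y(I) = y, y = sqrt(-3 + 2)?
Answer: -110*I/7 ≈ -15.714*I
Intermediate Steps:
P = -55/7 (P = -3 + (-1*34)/7 = -3 + (1/7)*(-34) = -3 - 34/7 = -55/7 ≈ -7.8571)
y = I (y = sqrt(-1) = I ≈ 1.0*I)
Y(I) = I
-2*P/Y(5) = -(-110)/(7*I) = -(-110)*(-I)/7 = -110*I/7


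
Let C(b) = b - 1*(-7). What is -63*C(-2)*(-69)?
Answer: 21735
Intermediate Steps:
C(b) = 7 + b (C(b) = b + 7 = 7 + b)
-63*C(-2)*(-69) = -63*(7 - 2)*(-69) = -63*5*(-69) = -315*(-69) = 21735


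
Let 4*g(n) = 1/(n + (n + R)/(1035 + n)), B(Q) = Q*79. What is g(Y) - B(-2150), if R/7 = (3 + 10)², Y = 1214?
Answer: 1856584832449/10930732 ≈ 1.6985e+5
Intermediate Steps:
B(Q) = 79*Q
R = 1183 (R = 7*(3 + 10)² = 7*13² = 7*169 = 1183)
g(n) = 1/(4*(n + (1183 + n)/(1035 + n))) (g(n) = 1/(4*(n + (n + 1183)/(1035 + n))) = 1/(4*(n + (1183 + n)/(1035 + n))))
g(Y) - B(-2150) = (1035 + 1214)/(4*(1183 + 1214² + 1036*1214)) - 79*(-2150) = (¼)*2249/(1183 + 1473796 + 1257704) - 1*(-169850) = (¼)*2249/2732683 + 169850 = (¼)*(1/2732683)*2249 + 169850 = 2249/10930732 + 169850 = 1856584832449/10930732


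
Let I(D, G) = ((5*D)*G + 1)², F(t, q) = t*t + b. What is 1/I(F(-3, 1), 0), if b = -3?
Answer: 1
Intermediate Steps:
F(t, q) = -3 + t² (F(t, q) = t*t - 3 = t² - 3 = -3 + t²)
I(D, G) = (1 + 5*D*G)² (I(D, G) = (5*D*G + 1)² = (1 + 5*D*G)²)
1/I(F(-3, 1), 0) = 1/((1 + 5*(-3 + (-3)²)*0)²) = 1/((1 + 5*(-3 + 9)*0)²) = 1/((1 + 5*6*0)²) = 1/((1 + 0)²) = 1/(1²) = 1/1 = 1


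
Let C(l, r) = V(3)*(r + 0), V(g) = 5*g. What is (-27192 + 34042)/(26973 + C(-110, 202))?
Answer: 50/219 ≈ 0.22831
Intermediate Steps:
C(l, r) = 15*r (C(l, r) = (5*3)*(r + 0) = 15*r)
(-27192 + 34042)/(26973 + C(-110, 202)) = (-27192 + 34042)/(26973 + 15*202) = 6850/(26973 + 3030) = 6850/30003 = 6850*(1/30003) = 50/219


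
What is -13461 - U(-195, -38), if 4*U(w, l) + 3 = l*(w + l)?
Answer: -62695/4 ≈ -15674.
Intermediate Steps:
U(w, l) = -¾ + l*(l + w)/4 (U(w, l) = -¾ + (l*(w + l))/4 = -¾ + (l*(l + w))/4 = -¾ + l*(l + w)/4)
-13461 - U(-195, -38) = -13461 - (-¾ + (¼)*(-38)² + (¼)*(-38)*(-195)) = -13461 - (-¾ + (¼)*1444 + 3705/2) = -13461 - (-¾ + 361 + 3705/2) = -13461 - 1*8851/4 = -13461 - 8851/4 = -62695/4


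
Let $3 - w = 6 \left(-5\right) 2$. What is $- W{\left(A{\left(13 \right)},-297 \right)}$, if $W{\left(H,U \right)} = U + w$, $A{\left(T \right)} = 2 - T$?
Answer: $234$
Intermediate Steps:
$w = 63$ ($w = 3 - 6 \left(-5\right) 2 = 3 - \left(-30\right) 2 = 3 - -60 = 3 + 60 = 63$)
$W{\left(H,U \right)} = 63 + U$ ($W{\left(H,U \right)} = U + 63 = 63 + U$)
$- W{\left(A{\left(13 \right)},-297 \right)} = - (63 - 297) = \left(-1\right) \left(-234\right) = 234$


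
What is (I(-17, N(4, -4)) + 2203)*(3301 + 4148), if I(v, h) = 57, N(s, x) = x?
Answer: 16834740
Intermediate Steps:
(I(-17, N(4, -4)) + 2203)*(3301 + 4148) = (57 + 2203)*(3301 + 4148) = 2260*7449 = 16834740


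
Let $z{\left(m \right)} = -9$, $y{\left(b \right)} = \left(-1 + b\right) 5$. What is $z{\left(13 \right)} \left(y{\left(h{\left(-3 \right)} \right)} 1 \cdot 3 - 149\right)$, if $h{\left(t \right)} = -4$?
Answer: $2016$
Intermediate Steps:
$y{\left(b \right)} = -5 + 5 b$
$z{\left(13 \right)} \left(y{\left(h{\left(-3 \right)} \right)} 1 \cdot 3 - 149\right) = - 9 \left(\left(-5 + 5 \left(-4\right)\right) 1 \cdot 3 - 149\right) = - 9 \left(\left(-5 - 20\right) 1 \cdot 3 - 149\right) = - 9 \left(\left(-25\right) 1 \cdot 3 - 149\right) = - 9 \left(\left(-25\right) 3 - 149\right) = - 9 \left(-75 - 149\right) = \left(-9\right) \left(-224\right) = 2016$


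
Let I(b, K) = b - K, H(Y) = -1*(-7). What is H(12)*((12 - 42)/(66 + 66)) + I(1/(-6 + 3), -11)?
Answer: 599/66 ≈ 9.0758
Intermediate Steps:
H(Y) = 7
H(12)*((12 - 42)/(66 + 66)) + I(1/(-6 + 3), -11) = 7*((12 - 42)/(66 + 66)) + (1/(-6 + 3) - 1*(-11)) = 7*(-30/132) + (1/(-3) + 11) = 7*(-30*1/132) + (-1/3 + 11) = 7*(-5/22) + 32/3 = -35/22 + 32/3 = 599/66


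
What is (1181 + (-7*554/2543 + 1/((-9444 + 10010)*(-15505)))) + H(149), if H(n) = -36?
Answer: 25518858693767/22316935690 ≈ 1143.5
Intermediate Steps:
(1181 + (-7*554/2543 + 1/((-9444 + 10010)*(-15505)))) + H(149) = (1181 + (-7*554/2543 + 1/((-9444 + 10010)*(-15505)))) - 36 = (1181 + (-3878*1/2543 - 1/15505/566)) - 36 = (1181 + (-3878/2543 + (1/566)*(-1/15505))) - 36 = (1181 + (-3878/2543 - 1/8775830)) - 36 = (1181 - 34032671283/22316935690) - 36 = 26322268378607/22316935690 - 36 = 25518858693767/22316935690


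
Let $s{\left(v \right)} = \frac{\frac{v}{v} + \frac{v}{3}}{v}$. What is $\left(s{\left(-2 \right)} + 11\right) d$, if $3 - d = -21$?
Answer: $260$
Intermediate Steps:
$d = 24$ ($d = 3 - -21 = 3 + 21 = 24$)
$s{\left(v \right)} = \frac{1 + \frac{v}{3}}{v}$ ($s{\left(v \right)} = \frac{1 + v \frac{1}{3}}{v} = \frac{1 + \frac{v}{3}}{v}$)
$\left(s{\left(-2 \right)} + 11\right) d = \left(\frac{3 - 2}{3 \left(-2\right)} + 11\right) 24 = \left(\frac{1}{3} \left(- \frac{1}{2}\right) 1 + 11\right) 24 = \left(- \frac{1}{6} + 11\right) 24 = \frac{65}{6} \cdot 24 = 260$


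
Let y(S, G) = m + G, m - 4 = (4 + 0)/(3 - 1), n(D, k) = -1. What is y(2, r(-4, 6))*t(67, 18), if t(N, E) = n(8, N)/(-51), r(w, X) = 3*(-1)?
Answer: 1/17 ≈ 0.058824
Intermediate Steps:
m = 6 (m = 4 + (4 + 0)/(3 - 1) = 4 + 4/2 = 4 + 4*(½) = 4 + 2 = 6)
r(w, X) = -3
y(S, G) = 6 + G
t(N, E) = 1/51 (t(N, E) = -1/(-51) = -1*(-1/51) = 1/51)
y(2, r(-4, 6))*t(67, 18) = (6 - 3)*(1/51) = 3*(1/51) = 1/17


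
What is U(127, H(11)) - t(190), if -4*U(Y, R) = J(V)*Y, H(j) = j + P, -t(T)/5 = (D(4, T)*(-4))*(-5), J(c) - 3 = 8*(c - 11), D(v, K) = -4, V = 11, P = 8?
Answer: -1981/4 ≈ -495.25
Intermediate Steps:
J(c) = -85 + 8*c (J(c) = 3 + 8*(c - 11) = 3 + 8*(-11 + c) = 3 + (-88 + 8*c) = -85 + 8*c)
t(T) = 400 (t(T) = -5*(-4*(-4))*(-5) = -80*(-5) = -5*(-80) = 400)
H(j) = 8 + j (H(j) = j + 8 = 8 + j)
U(Y, R) = -3*Y/4 (U(Y, R) = -(-85 + 8*11)*Y/4 = -(-85 + 88)*Y/4 = -3*Y/4)
U(127, H(11)) - t(190) = -¾*127 - 1*400 = -381/4 - 400 = -1981/4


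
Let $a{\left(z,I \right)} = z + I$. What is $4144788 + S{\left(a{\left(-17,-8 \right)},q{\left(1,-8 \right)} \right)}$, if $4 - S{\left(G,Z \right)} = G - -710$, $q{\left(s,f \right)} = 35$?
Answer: $4144107$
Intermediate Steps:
$a{\left(z,I \right)} = I + z$
$S{\left(G,Z \right)} = -706 - G$ ($S{\left(G,Z \right)} = 4 - \left(G - -710\right) = 4 - \left(G + 710\right) = 4 - \left(710 + G\right) = -706 - G$)
$4144788 + S{\left(a{\left(-17,-8 \right)},q{\left(1,-8 \right)} \right)} = 4144788 - 681 = 4144107$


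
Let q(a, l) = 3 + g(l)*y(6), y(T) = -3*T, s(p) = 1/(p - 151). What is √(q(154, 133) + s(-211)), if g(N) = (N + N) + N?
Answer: I*√940765238/362 ≈ 84.729*I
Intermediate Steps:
s(p) = 1/(-151 + p)
g(N) = 3*N (g(N) = 2*N + N = 3*N)
q(a, l) = 3 - 54*l (q(a, l) = 3 + (3*l)*(-3*6) = 3 + (3*l)*(-18) = 3 - 54*l)
√(q(154, 133) + s(-211)) = √((3 - 54*133) + 1/(-151 - 211)) = √((3 - 7182) + 1/(-362)) = √(-7179 - 1/362) = √(-2598799/362) = I*√940765238/362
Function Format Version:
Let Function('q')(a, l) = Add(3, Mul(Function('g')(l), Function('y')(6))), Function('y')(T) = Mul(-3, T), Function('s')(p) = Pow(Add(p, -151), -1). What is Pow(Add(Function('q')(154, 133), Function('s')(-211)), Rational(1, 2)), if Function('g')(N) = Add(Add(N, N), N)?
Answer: Mul(Rational(1, 362), I, Pow(940765238, Rational(1, 2))) ≈ Mul(84.729, I)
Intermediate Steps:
Function('s')(p) = Pow(Add(-151, p), -1)
Function('g')(N) = Mul(3, N) (Function('g')(N) = Add(Mul(2, N), N) = Mul(3, N))
Function('q')(a, l) = Add(3, Mul(-54, l)) (Function('q')(a, l) = Add(3, Mul(Mul(3, l), Mul(-3, 6))) = Add(3, Mul(Mul(3, l), -18)) = Add(3, Mul(-54, l)))
Pow(Add(Function('q')(154, 133), Function('s')(-211)), Rational(1, 2)) = Pow(Add(Add(3, Mul(-54, 133)), Pow(Add(-151, -211), -1)), Rational(1, 2)) = Pow(Add(Add(3, -7182), Pow(-362, -1)), Rational(1, 2)) = Pow(Add(-7179, Rational(-1, 362)), Rational(1, 2)) = Pow(Rational(-2598799, 362), Rational(1, 2)) = Mul(Rational(1, 362), I, Pow(940765238, Rational(1, 2)))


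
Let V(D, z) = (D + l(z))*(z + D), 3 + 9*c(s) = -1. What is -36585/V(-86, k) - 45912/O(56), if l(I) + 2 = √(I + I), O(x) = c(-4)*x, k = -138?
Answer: 82767717/44912 - 7317*I*√69/179648 ≈ 1842.9 - 0.33833*I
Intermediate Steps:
c(s) = -4/9 (c(s) = -⅓ + (⅑)*(-1) = -⅓ - ⅑ = -4/9)
O(x) = -4*x/9
l(I) = -2 + √2*√I (l(I) = -2 + √(I + I) = -2 + √(2*I) = -2 + √2*√I)
V(D, z) = (D + z)*(-2 + D + √2*√z) (V(D, z) = (D + (-2 + √2*√z))*(z + D) = (-2 + D + √2*√z)*(D + z) = (D + z)*(-2 + D + √2*√z))
-36585/V(-86, k) - 45912/O(56) = -36585/((-86)² - 86*(-138) - 86*(-2 + √2*√(-138)) - 138*(-2 + √2*√(-138))) - 45912/((-4/9*56)) = -36585/(7396 + 11868 - 86*(-2 + √2*(I*√138)) - 138*(-2 + √2*(I*√138))) - 45912/(-224/9) = -36585/(7396 + 11868 - 86*(-2 + 2*I*√69) - 138*(-2 + 2*I*√69)) - 45912*(-9/224) = -36585/(7396 + 11868 + (172 - 172*I*√69) + (276 - 276*I*√69)) + 51651/28 = -36585/(19712 - 448*I*√69) + 51651/28 = 51651/28 - 36585/(19712 - 448*I*√69)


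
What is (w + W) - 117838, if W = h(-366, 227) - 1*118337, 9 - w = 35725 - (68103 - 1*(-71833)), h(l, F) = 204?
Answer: -131751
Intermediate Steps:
w = 104220 (w = 9 - (35725 - (68103 - 1*(-71833))) = 9 - (35725 - (68103 + 71833)) = 9 - (35725 - 1*139936) = 9 - (35725 - 139936) = 9 - 1*(-104211) = 9 + 104211 = 104220)
W = -118133 (W = 204 - 1*118337 = 204 - 118337 = -118133)
(w + W) - 117838 = (104220 - 118133) - 117838 = -13913 - 117838 = -131751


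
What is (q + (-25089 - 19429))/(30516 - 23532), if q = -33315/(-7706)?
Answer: -343022393/53818704 ≈ -6.3737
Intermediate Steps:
q = 33315/7706 (q = -33315*(-1/7706) = 33315/7706 ≈ 4.3233)
(q + (-25089 - 19429))/(30516 - 23532) = (33315/7706 + (-25089 - 19429))/(30516 - 23532) = (33315/7706 - 44518)/6984 = -343022393/7706*1/6984 = -343022393/53818704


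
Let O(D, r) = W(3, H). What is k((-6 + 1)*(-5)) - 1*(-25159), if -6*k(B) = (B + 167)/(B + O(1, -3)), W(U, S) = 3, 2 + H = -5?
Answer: 176105/7 ≈ 25158.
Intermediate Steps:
H = -7 (H = -2 - 5 = -7)
O(D, r) = 3
k(B) = -(167 + B)/(6*(3 + B)) (k(B) = -(B + 167)/(6*(B + 3)) = -(167 + B)/(6*(3 + B)))
k((-6 + 1)*(-5)) - 1*(-25159) = (-167 - (-6 + 1)*(-5))/(6*(3 + (-6 + 1)*(-5))) - 1*(-25159) = (-167 - (-5)*(-5))/(6*(3 - 5*(-5))) + 25159 = (-167 - 1*25)/(6*(3 + 25)) + 25159 = (⅙)*(-167 - 25)/28 + 25159 = (⅙)*(1/28)*(-192) + 25159 = -8/7 + 25159 = 176105/7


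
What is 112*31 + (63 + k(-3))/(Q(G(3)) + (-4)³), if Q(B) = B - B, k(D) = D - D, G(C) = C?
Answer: 222145/64 ≈ 3471.0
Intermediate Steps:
k(D) = 0
Q(B) = 0
112*31 + (63 + k(-3))/(Q(G(3)) + (-4)³) = 112*31 + (63 + 0)/(0 + (-4)³) = 3472 + 63/(0 - 64) = 3472 + 63/(-64) = 3472 + 63*(-1/64) = 3472 - 63/64 = 222145/64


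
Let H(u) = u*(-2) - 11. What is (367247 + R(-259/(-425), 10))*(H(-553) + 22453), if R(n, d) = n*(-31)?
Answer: 3675182184408/425 ≈ 8.6475e+9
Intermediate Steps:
H(u) = -11 - 2*u (H(u) = -2*u - 11 = -11 - 2*u)
R(n, d) = -31*n
(367247 + R(-259/(-425), 10))*(H(-553) + 22453) = (367247 - (-8029)/(-425))*((-11 - 2*(-553)) + 22453) = (367247 - (-8029)*(-1)/425)*((-11 + 1106) + 22453) = (367247 - 31*259/425)*(1095 + 22453) = (367247 - 8029/425)*23548 = (156071946/425)*23548 = 3675182184408/425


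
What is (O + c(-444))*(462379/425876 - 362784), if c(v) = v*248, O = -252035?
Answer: 55951905757461535/425876 ≈ 1.3138e+11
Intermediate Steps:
c(v) = 248*v
(O + c(-444))*(462379/425876 - 362784) = (-252035 + 248*(-444))*(462379/425876 - 362784) = (-252035 - 110112)*(462379*(1/425876) - 362784) = -362147*(462379/425876 - 362784) = -362147*(-154500536405/425876) = 55951905757461535/425876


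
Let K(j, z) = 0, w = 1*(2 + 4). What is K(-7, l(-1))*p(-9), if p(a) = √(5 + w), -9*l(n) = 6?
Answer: 0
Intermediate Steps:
l(n) = -⅔ (l(n) = -⅑*6 = -⅔)
w = 6 (w = 1*6 = 6)
p(a) = √11 (p(a) = √(5 + 6) = √11)
K(-7, l(-1))*p(-9) = 0*√11 = 0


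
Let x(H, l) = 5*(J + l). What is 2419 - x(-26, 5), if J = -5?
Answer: 2419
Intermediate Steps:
x(H, l) = -25 + 5*l (x(H, l) = 5*(-5 + l) = -25 + 5*l)
2419 - x(-26, 5) = 2419 - (-25 + 5*5) = 2419 - (-25 + 25) = 2419 - 1*0 = 2419 + 0 = 2419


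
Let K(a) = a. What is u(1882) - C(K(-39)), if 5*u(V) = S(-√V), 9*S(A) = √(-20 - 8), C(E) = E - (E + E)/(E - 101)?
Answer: 2769/70 + 2*I*√7/45 ≈ 39.557 + 0.11759*I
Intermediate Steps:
C(E) = E - 2*E/(-101 + E)
S(A) = 2*I*√7/9 (S(A) = √(-20 - 8)/9 = √(-28)/9 = (2*I*√7)/9 = 2*I*√7/9)
u(V) = 2*I*√7/45 (u(V) = (2*I*√7/9)/5 = 2*I*√7/45)
u(1882) - C(K(-39)) = 2*I*√7/45 - (-39)*(-103 - 39)/(-101 - 39) = 2*I*√7/45 - (-39)*(-142)/(-140) = 2*I*√7/45 - (-39)*(-1)*(-142)/140 = 2*I*√7/45 - 1*(-2769/70) = 2*I*√7/45 + 2769/70 = 2769/70 + 2*I*√7/45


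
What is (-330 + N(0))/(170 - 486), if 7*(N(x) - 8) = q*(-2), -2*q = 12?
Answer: 1121/1106 ≈ 1.0136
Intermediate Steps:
q = -6 (q = -1/2*12 = -6)
N(x) = 68/7 (N(x) = 8 + (-6*(-2))/7 = 8 + (1/7)*12 = 8 + 12/7 = 68/7)
(-330 + N(0))/(170 - 486) = (-330 + 68/7)/(170 - 486) = -2242/7/(-316) = -2242/7*(-1/316) = 1121/1106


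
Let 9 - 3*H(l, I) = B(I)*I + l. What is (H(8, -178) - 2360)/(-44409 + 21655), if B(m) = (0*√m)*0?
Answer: 7079/68262 ≈ 0.10370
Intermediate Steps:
B(m) = 0 (B(m) = 0*0 = 0)
H(l, I) = 3 - l/3 (H(l, I) = 3 - (0*I + l)/3 = 3 - (0 + l)/3 = 3 - l/3)
(H(8, -178) - 2360)/(-44409 + 21655) = ((3 - ⅓*8) - 2360)/(-44409 + 21655) = ((3 - 8/3) - 2360)/(-22754) = (⅓ - 2360)*(-1/22754) = -7079/3*(-1/22754) = 7079/68262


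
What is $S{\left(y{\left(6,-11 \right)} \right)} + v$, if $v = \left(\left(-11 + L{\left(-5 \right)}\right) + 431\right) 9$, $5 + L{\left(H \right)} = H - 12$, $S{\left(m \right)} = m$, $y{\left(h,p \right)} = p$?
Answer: $3571$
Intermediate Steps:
$L{\left(H \right)} = -17 + H$ ($L{\left(H \right)} = -5 + \left(H - 12\right) = -5 + \left(-12 + H\right) = -17 + H$)
$v = 3582$ ($v = \left(\left(-11 - 22\right) + 431\right) 9 = \left(-33 + 431\right) 9 = 398 \cdot 9 = 3582$)
$S{\left(y{\left(6,-11 \right)} \right)} + v = -11 + 3582 = 3571$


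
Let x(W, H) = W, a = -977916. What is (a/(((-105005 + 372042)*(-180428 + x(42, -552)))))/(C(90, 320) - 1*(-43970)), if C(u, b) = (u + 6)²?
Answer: 244479/640488898473613 ≈ 3.8171e-10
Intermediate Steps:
C(u, b) = (6 + u)²
(a/(((-105005 + 372042)*(-180428 + x(42, -552)))))/(C(90, 320) - 1*(-43970)) = (-977916*1/((-180428 + 42)*(-105005 + 372042)))/((6 + 90)² - 1*(-43970)) = (-977916/(267037*(-180386)))/(96² + 43970) = (-977916/(-48169736282))/(9216 + 43970) = -977916*(-1/48169736282)/53186 = (488958/24084868141)*(1/53186) = 244479/640488898473613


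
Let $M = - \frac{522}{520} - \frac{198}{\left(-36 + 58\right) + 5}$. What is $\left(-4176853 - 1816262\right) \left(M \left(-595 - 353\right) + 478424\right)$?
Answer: $- \frac{37890027644031}{13} \approx -2.9146 \cdot 10^{12}$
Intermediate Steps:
$M = - \frac{6503}{780}$ ($M = \left(-522\right) \frac{1}{520} - \frac{198}{22 + 5} = - \frac{261}{260} - \frac{198}{27} = - \frac{261}{260} - \frac{22}{3} = - \frac{6503}{780} \approx -8.3372$)
$\left(-4176853 - 1816262\right) \left(M \left(-595 - 353\right) + 478424\right) = \left(-4176853 - 1816262\right) \left(- \frac{6503 \left(-595 - 353\right)}{780} + 478424\right) = - 5993115 \left(\left(- \frac{6503}{780}\right) \left(-948\right) + 478424\right) = - 5993115 \left(\frac{513737}{65} + 478424\right) = \left(-5993115\right) \frac{31611297}{65} = - \frac{37890027644031}{13}$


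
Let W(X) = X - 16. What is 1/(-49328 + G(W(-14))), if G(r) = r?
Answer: -1/49358 ≈ -2.0260e-5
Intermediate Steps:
W(X) = -16 + X
1/(-49328 + G(W(-14))) = 1/(-49328 + (-16 - 14)) = 1/(-49328 - 30) = 1/(-49358) = -1/49358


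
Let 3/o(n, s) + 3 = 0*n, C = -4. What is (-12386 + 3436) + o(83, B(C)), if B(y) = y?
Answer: -8951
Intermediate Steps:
o(n, s) = -1 (o(n, s) = 3/(-3 + 0*n) = 3/(-3 + 0) = 3/(-3) = 3*(-1/3) = -1)
(-12386 + 3436) + o(83, B(C)) = (-12386 + 3436) - 1 = -8950 - 1 = -8951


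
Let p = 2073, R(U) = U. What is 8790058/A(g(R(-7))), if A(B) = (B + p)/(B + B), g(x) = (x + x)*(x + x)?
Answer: 3445702736/2269 ≈ 1.5186e+6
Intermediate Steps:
g(x) = 4*x**2 (g(x) = (2*x)*(2*x) = 4*x**2)
A(B) = (2073 + B)/(2*B) (A(B) = (B + 2073)/(B + B) = (2073 + B)/((2*B)) = (2073 + B)*(1/(2*B)) = (2073 + B)/(2*B))
8790058/A(g(R(-7))) = 8790058/(((2073 + 4*(-7)**2)/(2*((4*(-7)**2))))) = 8790058/(((2073 + 4*49)/(2*((4*49))))) = 8790058/(((1/2)*(2073 + 196)/196)) = 8790058/(((1/2)*(1/196)*2269)) = 8790058/(2269/392) = 8790058*(392/2269) = 3445702736/2269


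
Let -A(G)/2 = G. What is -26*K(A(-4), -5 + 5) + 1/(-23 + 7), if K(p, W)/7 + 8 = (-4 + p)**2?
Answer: -23297/16 ≈ -1456.1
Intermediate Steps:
A(G) = -2*G
K(p, W) = -56 + 7*(-4 + p)**2
-26*K(A(-4), -5 + 5) + 1/(-23 + 7) = -26*(-56 + 7*(-4 - 2*(-4))**2) + 1/(-23 + 7) = -26*(-56 + 7*(-4 + 8)**2) + 1/(-16) = -26*(-56 + 7*4**2) - 1/16 = -26*(-56 + 7*16) - 1/16 = -26*(-56 + 112) - 1/16 = -26*56 - 1/16 = -1456 - 1/16 = -23297/16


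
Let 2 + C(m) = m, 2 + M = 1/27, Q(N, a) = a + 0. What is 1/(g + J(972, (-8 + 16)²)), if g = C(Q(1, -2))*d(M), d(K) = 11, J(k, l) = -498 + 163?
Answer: -1/379 ≈ -0.0026385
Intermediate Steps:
Q(N, a) = a
M = -53/27 (M = -2 + 1/27 = -53/27 ≈ -1.9630)
C(m) = -2 + m
J(k, l) = -335
g = -44 (g = (-2 - 2)*11 = -4*11 = -44)
1/(g + J(972, (-8 + 16)²)) = 1/(-44 - 335) = 1/(-379) = -1/379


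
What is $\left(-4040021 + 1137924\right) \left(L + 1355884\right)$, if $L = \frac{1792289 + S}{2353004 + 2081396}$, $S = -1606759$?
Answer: $- \frac{1744895164589018761}{443440} \approx -3.9349 \cdot 10^{12}$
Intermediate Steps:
$L = \frac{18553}{443440}$ ($L = \frac{1792289 - 1606759}{2353004 + 2081396} = \frac{185530}{4434400} = 185530 \cdot \frac{1}{4434400} = \frac{18553}{443440} \approx 0.041839$)
$\left(-4040021 + 1137924\right) \left(L + 1355884\right) = \left(-4040021 + 1137924\right) \left(\frac{18553}{443440} + 1355884\right) = \left(-2902097\right) \frac{601253219513}{443440} = - \frac{1744895164589018761}{443440}$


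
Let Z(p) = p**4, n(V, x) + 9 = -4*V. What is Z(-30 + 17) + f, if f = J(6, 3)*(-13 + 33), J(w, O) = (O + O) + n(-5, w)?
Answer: 28901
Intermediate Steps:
n(V, x) = -9 - 4*V
J(w, O) = 11 + 2*O (J(w, O) = (O + O) + (-9 - 4*(-5)) = 2*O + (-9 + 20) = 2*O + 11 = 11 + 2*O)
f = 340 (f = (11 + 2*3)*(-13 + 33) = (11 + 6)*20 = 17*20 = 340)
Z(-30 + 17) + f = (-30 + 17)**4 + 340 = (-13)**4 + 340 = 28561 + 340 = 28901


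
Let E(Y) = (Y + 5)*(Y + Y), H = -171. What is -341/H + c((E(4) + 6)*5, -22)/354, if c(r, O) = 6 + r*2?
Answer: 42520/10089 ≈ 4.2145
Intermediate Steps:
E(Y) = 2*Y*(5 + Y) (E(Y) = (5 + Y)*(2*Y) = 2*Y*(5 + Y))
c(r, O) = 6 + 2*r
-341/H + c((E(4) + 6)*5, -22)/354 = -341/(-171) + (6 + 2*((2*4*(5 + 4) + 6)*5))/354 = -341*(-1/171) + (6 + 2*((2*4*9 + 6)*5))*(1/354) = 341/171 + (6 + 2*((72 + 6)*5))*(1/354) = 341/171 + (6 + 2*(78*5))*(1/354) = 341/171 + (6 + 2*390)*(1/354) = 341/171 + (6 + 780)*(1/354) = 341/171 + 786*(1/354) = 341/171 + 131/59 = 42520/10089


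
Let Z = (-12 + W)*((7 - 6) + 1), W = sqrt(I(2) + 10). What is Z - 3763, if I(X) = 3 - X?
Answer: -3787 + 2*sqrt(11) ≈ -3780.4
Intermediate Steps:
W = sqrt(11) (W = sqrt((3 - 1*2) + 10) = sqrt((3 - 2) + 10) = sqrt(1 + 10) = sqrt(11) ≈ 3.3166)
Z = -24 + 2*sqrt(11) (Z = (-12 + sqrt(11))*((7 - 6) + 1) = (-12 + sqrt(11))*(1 + 1) = (-12 + sqrt(11))*2 = -24 + 2*sqrt(11) ≈ -17.367)
Z - 3763 = (-24 + 2*sqrt(11)) - 3763 = -3787 + 2*sqrt(11)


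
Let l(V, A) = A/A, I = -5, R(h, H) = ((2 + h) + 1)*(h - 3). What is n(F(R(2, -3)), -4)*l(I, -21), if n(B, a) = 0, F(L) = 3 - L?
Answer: 0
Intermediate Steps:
R(h, H) = (-3 + h)*(3 + h) (R(h, H) = (3 + h)*(-3 + h) = (-3 + h)*(3 + h))
l(V, A) = 1
n(F(R(2, -3)), -4)*l(I, -21) = 0*1 = 0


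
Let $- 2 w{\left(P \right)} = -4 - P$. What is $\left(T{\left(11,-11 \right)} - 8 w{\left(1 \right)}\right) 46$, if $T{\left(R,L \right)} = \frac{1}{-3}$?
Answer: $- \frac{2806}{3} \approx -935.33$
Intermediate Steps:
$w{\left(P \right)} = 2 + \frac{P}{2}$ ($w{\left(P \right)} = - \frac{-4 - P}{2} = 2 + \frac{P}{2}$)
$T{\left(R,L \right)} = - \frac{1}{3}$
$\left(T{\left(11,-11 \right)} - 8 w{\left(1 \right)}\right) 46 = \left(- \frac{1}{3} - 8 \left(2 + \frac{1}{2} \cdot 1\right)\right) 46 = \left(- \frac{1}{3} - 8 \left(2 + \frac{1}{2}\right)\right) 46 = \left(- \frac{1}{3} - 20\right) 46 = \left(- \frac{61}{3}\right) 46 = - \frac{2806}{3}$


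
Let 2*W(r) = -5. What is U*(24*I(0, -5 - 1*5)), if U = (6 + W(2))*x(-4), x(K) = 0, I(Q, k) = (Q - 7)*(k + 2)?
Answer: 0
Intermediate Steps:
W(r) = -5/2 (W(r) = (½)*(-5) = -5/2)
I(Q, k) = (-7 + Q)*(2 + k)
U = 0 (U = (6 - 5/2)*0 = (7/2)*0 = 0)
U*(24*I(0, -5 - 1*5)) = 0*(24*(-14 - 7*(-5 - 1*5) + 2*0 + 0*(-5 - 1*5))) = 0*(24*(-14 - 7*(-5 - 5) + 0 + 0*(-5 - 5))) = 0*(24*(-14 - 7*(-10) + 0 + 0*(-10))) = 0*(24*(-14 + 70 + 0 + 0)) = 0*(24*56) = 0*1344 = 0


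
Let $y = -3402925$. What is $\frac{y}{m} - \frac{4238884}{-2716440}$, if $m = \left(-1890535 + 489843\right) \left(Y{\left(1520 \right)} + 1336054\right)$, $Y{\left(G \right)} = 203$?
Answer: $\frac{330577611703728379}{211846608982993140} \approx 1.5605$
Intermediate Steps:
$m = -1871684489844$ ($m = \left(-1890535 + 489843\right) \left(203 + 1336054\right) = \left(-1400692\right) 1336257 = -1871684489844$)
$\frac{y}{m} - \frac{4238884}{-2716440} = - \frac{3402925}{-1871684489844} - \frac{4238884}{-2716440} = \left(-3402925\right) \left(- \frac{1}{1871684489844}\right) - - \frac{1059721}{679110} = \frac{3402925}{1871684489844} + \frac{1059721}{679110} = \frac{330577611703728379}{211846608982993140}$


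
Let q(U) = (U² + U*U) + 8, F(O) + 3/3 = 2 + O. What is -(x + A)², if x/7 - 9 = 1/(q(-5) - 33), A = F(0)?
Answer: -2582449/625 ≈ -4131.9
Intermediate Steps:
F(O) = 1 + O (F(O) = -1 + (2 + O) = 1 + O)
q(U) = 8 + 2*U² (q(U) = (U² + U²) + 8 = 2*U² + 8 = 8 + 2*U²)
A = 1 (A = 1 + 0 = 1)
x = 1582/25 (x = 63 + 7/((8 + 2*(-5)²) - 33) = 63 + 7/((8 + 2*25) - 33) = 63 + 7/((8 + 50) - 33) = 63 + 7/(58 - 33) = 63 + 7/25 = 1582/25 ≈ 63.280)
-(x + A)² = -(1582/25 + 1)² = -(1607/25)² = -1*2582449/625 = -2582449/625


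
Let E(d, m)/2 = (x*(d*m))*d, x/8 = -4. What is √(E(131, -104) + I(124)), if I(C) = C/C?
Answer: 3*√12691513 ≈ 10688.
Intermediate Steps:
x = -32 (x = 8*(-4) = -32)
I(C) = 1
E(d, m) = -64*m*d² (E(d, m) = 2*((-32*d*m)*d) = 2*(-32*m*d²) = -64*m*d²)
√(E(131, -104) + I(124)) = √(-64*(-104)*131² + 1) = √(-64*(-104)*17161 + 1) = √(114223616 + 1) = √114223617 = 3*√12691513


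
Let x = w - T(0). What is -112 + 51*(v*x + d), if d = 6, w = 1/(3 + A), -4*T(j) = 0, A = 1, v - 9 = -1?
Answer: 296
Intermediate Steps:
v = 8 (v = 9 - 1 = 8)
T(j) = 0 (T(j) = -¼*0 = 0)
w = ¼ (w = 1/(3 + 1) = 1/4 = ¼ ≈ 0.25000)
x = ¼ (x = ¼ - 1*0 = ¼ + 0 = ¼ ≈ 0.25000)
-112 + 51*(v*x + d) = -112 + 51*(8*(¼) + 6) = -112 + 51*(2 + 6) = -112 + 51*8 = -112 + 408 = 296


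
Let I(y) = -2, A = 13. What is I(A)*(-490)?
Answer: 980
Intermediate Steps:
I(A)*(-490) = -2*(-490) = 980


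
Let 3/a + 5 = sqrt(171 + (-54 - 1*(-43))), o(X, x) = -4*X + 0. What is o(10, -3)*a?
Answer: -40/9 - 32*sqrt(10)/9 ≈ -15.688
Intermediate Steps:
o(X, x) = -4*X
a = 3/(-5 + 4*sqrt(10)) (a = 3/(-5 + sqrt(171 + (-54 - 1*(-43)))) = 3/(-5 + sqrt(171 + (-54 + 43))) = 3/(-5 + sqrt(171 - 11)) = 3/(-5 + sqrt(160)) = 3/(-5 + 4*sqrt(10)) ≈ 0.39220)
o(10, -3)*a = (-4*10)*(1/9 + 4*sqrt(10)/45) = -40*(1/9 + 4*sqrt(10)/45) = -40/9 - 32*sqrt(10)/9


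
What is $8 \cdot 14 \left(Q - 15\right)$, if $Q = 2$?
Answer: $-1456$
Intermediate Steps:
$8 \cdot 14 \left(Q - 15\right) = 8 \cdot 14 \left(2 - 15\right) = 112 \left(2 - 15\right) = 112 \left(-13\right) = -1456$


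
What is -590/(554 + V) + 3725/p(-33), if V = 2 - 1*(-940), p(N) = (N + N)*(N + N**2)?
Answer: -530605/1184832 ≈ -0.44783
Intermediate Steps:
p(N) = 2*N*(N + N**2) (p(N) = (2*N)*(N + N**2) = 2*N*(N + N**2))
V = 942 (V = 2 + 940 = 942)
-590/(554 + V) + 3725/p(-33) = -590/(554 + 942) + 3725/((2*(-33)**2*(1 - 33))) = -590/1496 + 3725/((2*1089*(-32))) = -590*1/1496 + 3725/(-69696) = -295/748 + 3725*(-1/69696) = -295/748 - 3725/69696 = -530605/1184832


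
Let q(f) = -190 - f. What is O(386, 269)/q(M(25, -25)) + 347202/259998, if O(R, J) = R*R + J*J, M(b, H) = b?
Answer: -9579621476/9316595 ≈ -1028.2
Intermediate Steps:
O(R, J) = J**2 + R**2 (O(R, J) = R**2 + J**2 = J**2 + R**2)
O(386, 269)/q(M(25, -25)) + 347202/259998 = (269**2 + 386**2)/(-190 - 1*25) + 347202/259998 = (72361 + 148996)/(-190 - 25) + 347202*(1/259998) = 221357/(-215) + 57867/43333 = 221357*(-1/215) + 57867/43333 = -221357/215 + 57867/43333 = -9579621476/9316595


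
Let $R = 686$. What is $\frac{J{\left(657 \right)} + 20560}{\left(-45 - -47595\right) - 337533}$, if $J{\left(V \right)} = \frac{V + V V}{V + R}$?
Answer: $- \frac{28044386}{389447169} \approx -0.072011$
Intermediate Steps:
$J{\left(V \right)} = \frac{V + V^{2}}{686 + V}$ ($J{\left(V \right)} = \frac{V + V V}{V + 686} = \frac{V + V^{2}}{686 + V}$)
$\frac{J{\left(657 \right)} + 20560}{\left(-45 - -47595\right) - 337533} = \frac{\frac{657 \left(1 + 657\right)}{686 + 657} + 20560}{\left(-45 - -47595\right) - 337533} = \frac{657 \cdot \frac{1}{1343} \cdot 658 + 20560}{\left(-45 + 47595\right) - 337533} = \frac{657 \cdot \frac{1}{1343} \cdot 658 + 20560}{47550 - 337533} = \frac{\frac{432306}{1343} + 20560}{-289983} = \frac{28044386}{1343} \left(- \frac{1}{289983}\right) = - \frac{28044386}{389447169}$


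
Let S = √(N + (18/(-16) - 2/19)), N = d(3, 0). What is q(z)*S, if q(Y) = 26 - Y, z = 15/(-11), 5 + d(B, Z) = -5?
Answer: 301*I*√64866/836 ≈ 91.7*I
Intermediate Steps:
d(B, Z) = -10 (d(B, Z) = -5 - 5 = -10)
z = -15/11 (z = 15*(-1/11) = -15/11 ≈ -1.3636)
N = -10
S = I*√64866/76 (S = √(-10 + (18/(-16) - 2/19)) = √(-10 + (18*(-1/16) - 2*1/19)) = √(-10 + (-9/8 - 2/19)) = √(-10 - 187/152) = √(-1707/152) = I*√64866/76 ≈ 3.3512*I)
q(z)*S = (26 - 1*(-15/11))*(I*√64866/76) = (26 + 15/11)*(I*√64866/76) = 301*(I*√64866/76)/11 = 301*I*√64866/836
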